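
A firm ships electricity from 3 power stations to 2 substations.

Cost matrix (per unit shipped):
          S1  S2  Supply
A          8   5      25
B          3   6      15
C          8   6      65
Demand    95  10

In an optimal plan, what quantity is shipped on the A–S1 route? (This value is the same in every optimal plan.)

15

Solving gives:
  A→S1: 15 × 8 = 120
  A→S2: 10 × 5 = 50
  B→S1: 15 × 3 = 45
  C→S1: 65 × 8 = 520
Total cost = 735.
So A→S1 carries 15 MWh.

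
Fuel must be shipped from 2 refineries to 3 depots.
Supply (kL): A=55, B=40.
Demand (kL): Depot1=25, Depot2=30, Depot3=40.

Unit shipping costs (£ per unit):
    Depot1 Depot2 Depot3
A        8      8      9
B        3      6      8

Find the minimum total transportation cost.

645

Optimal allocation:
  A→Depot2: 15 × £8 = £120
  A→Depot3: 40 × £9 = £360
  B→Depot1: 25 × £3 = £75
  B→Depot2: 15 × £6 = £90
Total = 120 + 360 + 75 + 90 = £645.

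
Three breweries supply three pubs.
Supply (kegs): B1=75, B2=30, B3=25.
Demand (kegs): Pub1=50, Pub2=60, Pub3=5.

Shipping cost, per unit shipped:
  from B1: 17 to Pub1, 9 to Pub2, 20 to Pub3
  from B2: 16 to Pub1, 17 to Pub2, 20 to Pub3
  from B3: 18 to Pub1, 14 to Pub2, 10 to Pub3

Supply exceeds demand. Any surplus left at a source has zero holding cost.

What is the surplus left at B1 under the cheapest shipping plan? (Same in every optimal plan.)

0

An optimal plan:
  B1->Pub1: 15 × 17 = 255
  B1->Pub2: 60 × 9 = 540
  B2->Pub1: 30 × 16 = 480
  B3->Pub1: 5 × 18 = 90
  B3->Pub3: 5 × 10 = 50
Total cost = 1415.
B1 ships 75 of its 75, leaving 0.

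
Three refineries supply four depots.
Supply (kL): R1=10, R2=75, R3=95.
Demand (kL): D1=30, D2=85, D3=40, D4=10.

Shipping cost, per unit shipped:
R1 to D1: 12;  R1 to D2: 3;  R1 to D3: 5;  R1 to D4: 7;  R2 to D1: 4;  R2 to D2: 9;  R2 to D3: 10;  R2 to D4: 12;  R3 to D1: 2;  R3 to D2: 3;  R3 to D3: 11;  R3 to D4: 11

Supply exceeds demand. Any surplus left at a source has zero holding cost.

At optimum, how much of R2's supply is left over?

An optimal plan:
  R1 to D3: 10 × 5 = 50
  R2 to D1: 20 × 4 = 80
  R2 to D3: 30 × 10 = 300
  R2 to D4: 10 × 12 = 120
  R3 to D1: 10 × 2 = 20
  R3 to D2: 85 × 3 = 255
Total cost = 825.
R2 ships 60 of its 75, leaving 15.

15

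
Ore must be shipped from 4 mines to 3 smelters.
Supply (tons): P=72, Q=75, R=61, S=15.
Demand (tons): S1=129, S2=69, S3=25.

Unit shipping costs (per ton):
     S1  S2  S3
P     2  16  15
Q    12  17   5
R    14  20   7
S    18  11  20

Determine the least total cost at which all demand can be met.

Optimal allocation:
  P to S1: 72 × 2 = 144
  Q to S2: 54 × 17 = 918
  Q to S3: 21 × 5 = 105
  R to S1: 57 × 14 = 798
  R to S3: 4 × 7 = 28
  S to S2: 15 × 11 = 165
Total = 144 + 918 + 105 + 798 + 28 + 165 = 2158.
(Supply check: P ships 72; Q ships 75; R ships 61; S ships 15.)

2158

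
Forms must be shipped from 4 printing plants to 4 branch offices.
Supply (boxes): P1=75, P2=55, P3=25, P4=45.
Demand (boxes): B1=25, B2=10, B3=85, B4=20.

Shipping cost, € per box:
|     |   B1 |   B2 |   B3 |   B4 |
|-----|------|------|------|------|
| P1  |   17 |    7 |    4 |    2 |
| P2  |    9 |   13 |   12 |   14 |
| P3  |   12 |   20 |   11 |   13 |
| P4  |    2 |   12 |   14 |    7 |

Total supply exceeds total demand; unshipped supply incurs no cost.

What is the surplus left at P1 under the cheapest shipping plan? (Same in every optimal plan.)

Minimum-cost shipments:
  P1→B3: 75 × €4 = €300
  P2→B2: 10 × €13 = €130
  P3→B3: 10 × €11 = €110
  P4→B1: 25 × €2 = €50
  P4→B4: 20 × €7 = €140
Total cost = €730.
P1 ships 75 of its 75, leaving 0.

0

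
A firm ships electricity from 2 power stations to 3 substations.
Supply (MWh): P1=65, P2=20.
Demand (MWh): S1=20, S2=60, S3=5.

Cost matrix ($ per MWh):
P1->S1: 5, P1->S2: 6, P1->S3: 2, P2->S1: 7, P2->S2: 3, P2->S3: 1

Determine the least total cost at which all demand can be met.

One minimum-cost allocation:
  P1 to S1: 20 MWh
  P1 to S2: 40 MWh
  P1 to S3: 5 MWh
  P2 to S2: 20 MWh
Total cost = $410.

410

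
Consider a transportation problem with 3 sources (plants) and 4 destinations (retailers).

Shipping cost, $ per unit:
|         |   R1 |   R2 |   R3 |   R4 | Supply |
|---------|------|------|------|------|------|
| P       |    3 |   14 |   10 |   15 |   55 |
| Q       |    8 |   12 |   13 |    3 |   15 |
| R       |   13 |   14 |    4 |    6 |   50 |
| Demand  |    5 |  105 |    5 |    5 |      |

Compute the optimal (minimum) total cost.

An optimal shipping plan:
  P–R1: 5 × $3 = $15
  P–R2: 50 × $14 = $700
  Q–R2: 10 × $12 = $120
  Q–R4: 5 × $3 = $15
  R–R2: 45 × $14 = $630
  R–R3: 5 × $4 = $20
Total = 15 + 700 + 120 + 15 + 630 + 20 = $1500.

1500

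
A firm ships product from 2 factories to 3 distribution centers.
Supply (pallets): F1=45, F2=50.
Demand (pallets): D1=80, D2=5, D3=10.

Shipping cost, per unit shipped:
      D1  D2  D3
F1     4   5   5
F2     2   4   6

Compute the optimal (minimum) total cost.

295

A cheapest plan:
  F1->D1: 30 × 4 = 120
  F1->D2: 5 × 5 = 25
  F1->D3: 10 × 5 = 50
  F2->D1: 50 × 2 = 100
Total = 120 + 25 + 50 + 100 = 295.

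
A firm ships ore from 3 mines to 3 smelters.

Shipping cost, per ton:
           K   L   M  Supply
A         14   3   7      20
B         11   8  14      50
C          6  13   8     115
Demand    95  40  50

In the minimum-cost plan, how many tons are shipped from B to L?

Optimal shipments:
  A→M: 20 × 7 = 140
  B→K: 10 × 11 = 110
  B→L: 40 × 8 = 320
  C→K: 85 × 6 = 510
  C→M: 30 × 8 = 240
Total cost = 1320.
So B→L carries 40 tons.

40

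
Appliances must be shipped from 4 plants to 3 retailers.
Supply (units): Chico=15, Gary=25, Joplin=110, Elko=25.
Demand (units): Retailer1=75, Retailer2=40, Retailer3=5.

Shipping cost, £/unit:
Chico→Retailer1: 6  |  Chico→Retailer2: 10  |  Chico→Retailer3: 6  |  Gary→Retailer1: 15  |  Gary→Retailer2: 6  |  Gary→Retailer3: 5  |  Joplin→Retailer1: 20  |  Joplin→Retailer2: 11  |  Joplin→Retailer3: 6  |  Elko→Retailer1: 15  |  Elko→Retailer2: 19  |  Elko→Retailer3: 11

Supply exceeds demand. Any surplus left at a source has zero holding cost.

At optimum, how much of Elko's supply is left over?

Minimum-cost shipments:
  Chico→Retailer1: 15 units
  Gary→Retailer2: 25 units
  Joplin→Retailer1: 35 units
  Joplin→Retailer2: 15 units
  Joplin→Retailer3: 5 units
  Elko→Retailer1: 25 units
Total cost = £1510.
Elko ships 25 of its 25, leaving 0.

0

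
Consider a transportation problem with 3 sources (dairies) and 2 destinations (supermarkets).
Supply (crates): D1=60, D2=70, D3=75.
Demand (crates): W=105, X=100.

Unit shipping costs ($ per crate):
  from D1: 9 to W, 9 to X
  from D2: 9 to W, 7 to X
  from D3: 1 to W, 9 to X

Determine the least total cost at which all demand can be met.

An optimal shipping plan:
  D1 to W: 30 × $9 = $270
  D1 to X: 30 × $9 = $270
  D2 to X: 70 × $7 = $490
  D3 to W: 75 × $1 = $75
Total = 270 + 270 + 490 + 75 = $1105.
(Supply check: D1 ships 60; D2 ships 70; D3 ships 75.)

1105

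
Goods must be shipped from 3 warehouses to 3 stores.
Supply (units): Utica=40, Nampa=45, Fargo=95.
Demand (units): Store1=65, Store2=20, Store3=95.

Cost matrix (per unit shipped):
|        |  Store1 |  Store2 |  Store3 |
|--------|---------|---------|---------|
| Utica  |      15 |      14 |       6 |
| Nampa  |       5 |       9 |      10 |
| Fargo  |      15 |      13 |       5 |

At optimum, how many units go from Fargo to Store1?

Solving gives:
  Utica->Store1: 20 × 15 = 300
  Utica->Store2: 20 × 14 = 280
  Nampa->Store1: 45 × 5 = 225
  Fargo->Store3: 95 × 5 = 475
Total cost = 1280.
The route Fargo→Store1 is not used.

0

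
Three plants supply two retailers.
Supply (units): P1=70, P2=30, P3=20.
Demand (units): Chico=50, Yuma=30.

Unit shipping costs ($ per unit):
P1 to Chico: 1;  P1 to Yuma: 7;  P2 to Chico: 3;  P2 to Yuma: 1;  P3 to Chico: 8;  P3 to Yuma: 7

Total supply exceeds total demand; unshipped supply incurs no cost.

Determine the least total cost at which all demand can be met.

80

A cheapest plan:
  P1–Chico: 50 units
  P2–Yuma: 30 units
Total cost = $80.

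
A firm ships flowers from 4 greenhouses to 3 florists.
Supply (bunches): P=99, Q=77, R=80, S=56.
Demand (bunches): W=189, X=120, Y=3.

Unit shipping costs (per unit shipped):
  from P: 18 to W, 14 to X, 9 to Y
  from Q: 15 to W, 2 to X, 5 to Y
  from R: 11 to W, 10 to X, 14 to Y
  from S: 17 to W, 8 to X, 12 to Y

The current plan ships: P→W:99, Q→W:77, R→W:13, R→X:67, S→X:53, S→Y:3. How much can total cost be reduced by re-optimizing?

856

Current plan cost = 99·18 + 77·15 + 13·11 + 67·10 + 53·8 + 3·12 = 4210.
Optimal plan:
  P–W: 96 bunches
  P–Y: 3 bunches
  Q–X: 77 bunches
  R–W: 80 bunches
  S–W: 13 bunches
  S–X: 43 bunches
Optimal cost = 3354.
Saving = 4210 − 3354 = 856.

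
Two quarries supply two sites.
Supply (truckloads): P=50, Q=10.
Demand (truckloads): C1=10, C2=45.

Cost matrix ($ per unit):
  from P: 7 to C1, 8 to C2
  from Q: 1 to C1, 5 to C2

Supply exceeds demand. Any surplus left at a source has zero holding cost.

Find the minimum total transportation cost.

370

Optimal allocation:
  P->C2: 45 truckloads
  Q->C1: 10 truckloads
Total cost = $370.
(Supply check: P ships 45; Q ships 10.)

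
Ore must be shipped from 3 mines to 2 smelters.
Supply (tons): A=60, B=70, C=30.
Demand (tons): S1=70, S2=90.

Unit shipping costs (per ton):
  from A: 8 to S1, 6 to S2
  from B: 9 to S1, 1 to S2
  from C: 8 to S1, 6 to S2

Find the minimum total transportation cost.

750

Optimal allocation:
  A–S1: 60 × 8 = 480
  B–S2: 70 × 1 = 70
  C–S1: 10 × 8 = 80
  C–S2: 20 × 6 = 120
Total = 480 + 70 + 80 + 120 = 750.
(Supply check: A ships 60; B ships 70; C ships 30.)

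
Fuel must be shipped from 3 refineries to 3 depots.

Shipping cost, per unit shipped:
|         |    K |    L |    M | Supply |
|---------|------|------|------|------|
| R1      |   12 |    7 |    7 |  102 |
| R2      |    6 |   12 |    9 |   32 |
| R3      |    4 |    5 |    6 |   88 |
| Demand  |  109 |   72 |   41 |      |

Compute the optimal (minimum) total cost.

1269

An optimal shipping plan:
  R1–L: 61 × 7 = 427
  R1–M: 41 × 7 = 287
  R2–K: 32 × 6 = 192
  R3–K: 77 × 4 = 308
  R3–L: 11 × 5 = 55
Total = 427 + 287 + 192 + 308 + 55 = 1269.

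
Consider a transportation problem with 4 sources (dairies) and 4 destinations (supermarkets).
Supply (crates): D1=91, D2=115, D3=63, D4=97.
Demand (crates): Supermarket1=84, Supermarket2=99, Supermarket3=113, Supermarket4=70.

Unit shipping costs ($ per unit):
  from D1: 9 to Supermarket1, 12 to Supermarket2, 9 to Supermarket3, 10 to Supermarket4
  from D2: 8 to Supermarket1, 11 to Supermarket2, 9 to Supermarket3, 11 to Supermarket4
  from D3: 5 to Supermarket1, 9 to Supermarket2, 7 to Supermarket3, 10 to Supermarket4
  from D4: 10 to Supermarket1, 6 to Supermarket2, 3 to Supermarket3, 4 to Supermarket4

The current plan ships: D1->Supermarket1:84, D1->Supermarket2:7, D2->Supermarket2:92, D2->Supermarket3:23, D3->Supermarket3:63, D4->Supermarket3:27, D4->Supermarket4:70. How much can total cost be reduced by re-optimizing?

Current plan cost = 84·9 + 7·12 + 92·11 + 23·9 + 63·7 + 27·3 + 70·4 = $2861.
Optimal plan:
  D1 to Supermarket2: 5 × $12 = $60
  D1 to Supermarket3: 16 × $9 = $144
  D1 to Supermarket4: 70 × $10 = $700
  D2 to Supermarket1: 21 × $8 = $168
  D2 to Supermarket2: 94 × $11 = $1034
  D3 to Supermarket1: 63 × $5 = $315
  D4 to Supermarket3: 97 × $3 = $291
Optimal cost = $2712.
Saving = 2861 − 2712 = $149.

149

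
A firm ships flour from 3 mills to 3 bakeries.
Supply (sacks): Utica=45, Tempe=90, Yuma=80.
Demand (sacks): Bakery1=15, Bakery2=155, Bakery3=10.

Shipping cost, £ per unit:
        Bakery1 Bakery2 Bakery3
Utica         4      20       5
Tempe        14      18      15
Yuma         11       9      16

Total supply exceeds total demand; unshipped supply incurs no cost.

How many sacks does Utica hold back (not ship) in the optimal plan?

Minimum-cost shipments:
  Utica→Bakery1: 15 sacks
  Utica→Bakery3: 10 sacks
  Tempe→Bakery2: 75 sacks
  Yuma→Bakery2: 80 sacks
Total cost = £2180.
Utica ships 25 of its 45, leaving 20.

20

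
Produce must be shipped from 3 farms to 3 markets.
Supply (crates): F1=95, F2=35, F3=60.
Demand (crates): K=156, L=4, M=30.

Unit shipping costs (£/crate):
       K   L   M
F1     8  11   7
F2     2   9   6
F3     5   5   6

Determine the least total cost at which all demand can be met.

1100

Optimal allocation:
  F1–K: 65 × £8 = £520
  F1–M: 30 × £7 = £210
  F2–K: 35 × £2 = £70
  F3–K: 56 × £5 = £280
  F3–L: 4 × £5 = £20
Total = 520 + 210 + 70 + 280 + 20 = £1100.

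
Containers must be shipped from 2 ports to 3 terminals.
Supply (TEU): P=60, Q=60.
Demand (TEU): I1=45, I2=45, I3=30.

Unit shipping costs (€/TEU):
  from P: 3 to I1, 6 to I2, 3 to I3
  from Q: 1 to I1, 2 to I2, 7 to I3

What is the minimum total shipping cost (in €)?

One minimum-cost allocation:
  P->I1: 30 × €3 = €90
  P->I3: 30 × €3 = €90
  Q->I1: 15 × €1 = €15
  Q->I2: 45 × €2 = €90
Total = 90 + 90 + 15 + 90 = €285.
(Supply check: P ships 60; Q ships 60.)

285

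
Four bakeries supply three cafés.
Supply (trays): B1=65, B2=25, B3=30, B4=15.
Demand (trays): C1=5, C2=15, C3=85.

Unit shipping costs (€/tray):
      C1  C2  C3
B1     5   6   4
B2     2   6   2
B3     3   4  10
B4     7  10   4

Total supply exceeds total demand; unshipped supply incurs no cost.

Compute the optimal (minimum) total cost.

An optimal shipping plan:
  B1 to C3: 60 × €4 = €240
  B2 to C3: 25 × €2 = €50
  B3 to C1: 5 × €3 = €15
  B3 to C2: 15 × €4 = €60
Total = 240 + 50 + 15 + 60 = €365.

365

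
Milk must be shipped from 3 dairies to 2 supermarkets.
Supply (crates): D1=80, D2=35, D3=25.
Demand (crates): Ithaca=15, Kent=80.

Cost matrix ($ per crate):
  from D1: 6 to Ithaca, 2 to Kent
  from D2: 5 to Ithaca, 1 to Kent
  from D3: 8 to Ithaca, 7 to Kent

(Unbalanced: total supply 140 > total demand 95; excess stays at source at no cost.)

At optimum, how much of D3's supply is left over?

25

An optimal plan:
  D1–Kent: 60 × $2 = $120
  D2–Ithaca: 15 × $5 = $75
  D2–Kent: 20 × $1 = $20
Total cost = $215.
D3 ships 0 of its 25, leaving 25.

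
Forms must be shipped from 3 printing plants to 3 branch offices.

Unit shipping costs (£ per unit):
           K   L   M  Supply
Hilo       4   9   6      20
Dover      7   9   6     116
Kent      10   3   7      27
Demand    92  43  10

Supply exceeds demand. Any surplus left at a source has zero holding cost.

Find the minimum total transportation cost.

One minimum-cost allocation:
  Hilo→K: 20 × £4 = £80
  Dover→K: 72 × £7 = £504
  Dover→L: 16 × £9 = £144
  Dover→M: 10 × £6 = £60
  Kent→L: 27 × £3 = £81
Total = 80 + 504 + 144 + 60 + 81 = £869.

869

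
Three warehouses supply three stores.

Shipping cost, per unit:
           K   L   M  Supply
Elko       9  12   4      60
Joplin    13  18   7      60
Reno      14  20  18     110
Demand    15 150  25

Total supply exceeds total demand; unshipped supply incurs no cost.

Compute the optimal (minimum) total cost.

2835

An optimal shipping plan:
  Elko to L: 60 units
  Joplin to L: 35 units
  Joplin to M: 25 units
  Reno to K: 15 units
  Reno to L: 55 units
Total cost = 2835.
(Supply check: Elko ships 60; Joplin ships 60; Reno ships 70.)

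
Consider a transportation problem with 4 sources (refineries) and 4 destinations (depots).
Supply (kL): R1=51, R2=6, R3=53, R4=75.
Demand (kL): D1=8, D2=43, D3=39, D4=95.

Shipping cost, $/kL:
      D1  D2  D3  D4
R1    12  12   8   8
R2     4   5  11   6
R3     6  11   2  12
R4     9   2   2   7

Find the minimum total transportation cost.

952

One minimum-cost allocation:
  R1→D4: 51 kL
  R2→D4: 6 kL
  R3→D1: 8 kL
  R3→D3: 39 kL
  R3→D4: 6 kL
  R4→D2: 43 kL
  R4→D4: 32 kL
Total cost = $952.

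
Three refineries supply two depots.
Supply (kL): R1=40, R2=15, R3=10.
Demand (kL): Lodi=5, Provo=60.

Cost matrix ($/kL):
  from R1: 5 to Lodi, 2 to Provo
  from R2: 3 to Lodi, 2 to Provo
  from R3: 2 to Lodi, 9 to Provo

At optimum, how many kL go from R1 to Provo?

The minimum-cost plan:
  R1→Provo: 40 × $2 = $80
  R2→Provo: 15 × $2 = $30
  R3→Lodi: 5 × $2 = $10
  R3→Provo: 5 × $9 = $45
Total cost = $165.
So R1→Provo carries 40 kL.

40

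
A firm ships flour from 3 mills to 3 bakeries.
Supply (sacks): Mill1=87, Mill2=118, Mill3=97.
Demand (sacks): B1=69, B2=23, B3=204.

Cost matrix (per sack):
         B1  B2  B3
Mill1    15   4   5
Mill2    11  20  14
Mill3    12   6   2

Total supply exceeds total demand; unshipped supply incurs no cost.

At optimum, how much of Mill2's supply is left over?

6

An optimal plan:
  Mill1–B2: 23 × 4 = 92
  Mill1–B3: 64 × 5 = 320
  Mill2–B1: 69 × 11 = 759
  Mill2–B3: 43 × 14 = 602
  Mill3–B3: 97 × 2 = 194
Total cost = 1967.
Mill2 ships 112 of its 118, leaving 6.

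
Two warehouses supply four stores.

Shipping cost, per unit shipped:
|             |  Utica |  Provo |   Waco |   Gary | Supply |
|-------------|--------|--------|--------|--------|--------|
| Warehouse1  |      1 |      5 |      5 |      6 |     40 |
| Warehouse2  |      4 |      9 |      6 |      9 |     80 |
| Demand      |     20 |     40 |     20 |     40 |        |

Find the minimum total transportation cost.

760

A cheapest plan:
  Warehouse1–Provo: 40 × 5 = 200
  Warehouse2–Utica: 20 × 4 = 80
  Warehouse2–Waco: 20 × 6 = 120
  Warehouse2–Gary: 40 × 9 = 360
Total = 200 + 80 + 120 + 360 = 760.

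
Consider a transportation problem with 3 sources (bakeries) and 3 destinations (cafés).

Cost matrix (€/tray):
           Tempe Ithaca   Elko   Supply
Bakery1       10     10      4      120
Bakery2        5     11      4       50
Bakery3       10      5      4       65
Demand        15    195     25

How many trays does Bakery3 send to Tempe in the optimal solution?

0

The minimum-cost plan:
  Bakery1 to Ithaca: 120 × €10 = €1200
  Bakery2 to Tempe: 15 × €5 = €75
  Bakery2 to Ithaca: 10 × €11 = €110
  Bakery2 to Elko: 25 × €4 = €100
  Bakery3 to Ithaca: 65 × €5 = €325
Total cost = €1810.
The route Bakery3→Tempe is not used.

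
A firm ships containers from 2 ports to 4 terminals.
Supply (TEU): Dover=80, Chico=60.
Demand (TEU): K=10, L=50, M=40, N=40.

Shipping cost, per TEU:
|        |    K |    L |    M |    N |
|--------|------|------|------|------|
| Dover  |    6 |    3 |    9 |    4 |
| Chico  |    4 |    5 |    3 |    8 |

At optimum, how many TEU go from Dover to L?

40

Optimal shipments:
  Dover→L: 40 × 3 = 120
  Dover→N: 40 × 4 = 160
  Chico→K: 10 × 4 = 40
  Chico→L: 10 × 5 = 50
  Chico→M: 40 × 3 = 120
Total cost = 490.
So Dover→L carries 40 TEU.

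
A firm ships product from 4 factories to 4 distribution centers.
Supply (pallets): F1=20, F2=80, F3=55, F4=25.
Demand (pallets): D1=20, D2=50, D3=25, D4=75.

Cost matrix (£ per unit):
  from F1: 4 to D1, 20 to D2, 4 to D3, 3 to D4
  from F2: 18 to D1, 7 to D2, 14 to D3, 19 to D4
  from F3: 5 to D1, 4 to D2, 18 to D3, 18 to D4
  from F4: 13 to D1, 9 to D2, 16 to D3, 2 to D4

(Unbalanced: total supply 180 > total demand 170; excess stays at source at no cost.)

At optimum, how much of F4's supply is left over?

0

An optimal plan:
  F1–D4: 20 × £3 = £60
  F2–D2: 15 × £7 = £105
  F2–D3: 25 × £14 = £350
  F2–D4: 30 × £19 = £570
  F3–D1: 20 × £5 = £100
  F3–D2: 35 × £4 = £140
  F4–D4: 25 × £2 = £50
Total cost = £1375.
F4 ships 25 of its 25, leaving 0.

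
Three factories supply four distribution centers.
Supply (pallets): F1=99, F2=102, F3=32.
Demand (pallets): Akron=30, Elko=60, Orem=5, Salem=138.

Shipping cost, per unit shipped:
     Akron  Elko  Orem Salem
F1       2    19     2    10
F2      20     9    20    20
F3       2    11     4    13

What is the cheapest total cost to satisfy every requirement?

An optimal shipping plan:
  F1 to Orem: 3 × 2 = 6
  F1 to Salem: 96 × 10 = 960
  F2 to Elko: 60 × 9 = 540
  F2 to Salem: 42 × 20 = 840
  F3 to Akron: 30 × 2 = 60
  F3 to Orem: 2 × 4 = 8
Total = 6 + 960 + 540 + 840 + 60 + 8 = 2414.
(Supply check: F1 ships 99; F2 ships 102; F3 ships 32.)

2414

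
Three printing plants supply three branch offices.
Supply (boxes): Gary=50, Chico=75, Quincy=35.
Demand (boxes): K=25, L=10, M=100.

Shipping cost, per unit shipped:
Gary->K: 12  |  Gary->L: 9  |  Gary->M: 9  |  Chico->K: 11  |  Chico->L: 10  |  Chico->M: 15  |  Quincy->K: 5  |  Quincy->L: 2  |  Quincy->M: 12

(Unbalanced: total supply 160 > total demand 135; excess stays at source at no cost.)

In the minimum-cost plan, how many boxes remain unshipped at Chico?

25

An optimal plan:
  Gary to M: 50 boxes
  Chico to M: 50 boxes
  Quincy to K: 25 boxes
  Quincy to L: 10 boxes
Total cost = 1345.
Chico ships 50 of its 75, leaving 25.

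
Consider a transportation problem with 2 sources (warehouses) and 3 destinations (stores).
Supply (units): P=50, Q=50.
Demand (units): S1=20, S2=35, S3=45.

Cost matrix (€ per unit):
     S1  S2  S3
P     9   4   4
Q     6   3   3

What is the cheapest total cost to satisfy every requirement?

An optimal shipping plan:
  P–S2: 35 × €4 = €140
  P–S3: 15 × €4 = €60
  Q–S1: 20 × €6 = €120
  Q–S3: 30 × €3 = €90
Total = 140 + 60 + 120 + 90 = €410.
(Supply check: P ships 50; Q ships 50.)

410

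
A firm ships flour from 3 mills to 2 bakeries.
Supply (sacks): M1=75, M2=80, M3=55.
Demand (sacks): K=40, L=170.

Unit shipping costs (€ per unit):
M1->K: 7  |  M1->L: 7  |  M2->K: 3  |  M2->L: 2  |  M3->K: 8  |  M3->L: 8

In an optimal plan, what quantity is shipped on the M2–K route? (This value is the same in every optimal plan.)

0

Solving gives:
  M1→K: 40 × €7 = €280
  M1→L: 35 × €7 = €245
  M2→L: 80 × €2 = €160
  M3→L: 55 × €8 = €440
Total cost = €1125.
The route M2→K is not used.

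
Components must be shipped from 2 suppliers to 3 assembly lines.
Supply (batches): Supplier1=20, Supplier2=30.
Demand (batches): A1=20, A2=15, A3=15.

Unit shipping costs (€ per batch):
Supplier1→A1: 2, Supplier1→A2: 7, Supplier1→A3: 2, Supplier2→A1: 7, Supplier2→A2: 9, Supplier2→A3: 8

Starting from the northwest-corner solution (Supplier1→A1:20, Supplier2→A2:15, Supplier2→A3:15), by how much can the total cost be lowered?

Current plan cost = 20·2 + 15·9 + 15·8 = €295.
Optimal plan:
  Supplier1 to A1: 5 batches
  Supplier1 to A3: 15 batches
  Supplier2 to A1: 15 batches
  Supplier2 to A2: 15 batches
Optimal cost = €280.
Saving = 295 − 280 = €15.

15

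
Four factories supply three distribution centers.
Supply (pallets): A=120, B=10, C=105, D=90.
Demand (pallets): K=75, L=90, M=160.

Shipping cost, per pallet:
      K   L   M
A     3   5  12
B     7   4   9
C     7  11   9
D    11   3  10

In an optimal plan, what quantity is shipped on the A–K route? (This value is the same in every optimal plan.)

75

The minimum-cost plan:
  A to K: 75 × 3 = 225
  A to L: 45 × 5 = 225
  B to M: 10 × 9 = 90
  C to M: 105 × 9 = 945
  D to L: 45 × 3 = 135
  D to M: 45 × 10 = 450
Total cost = 2070.
So A→K carries 75 pallets.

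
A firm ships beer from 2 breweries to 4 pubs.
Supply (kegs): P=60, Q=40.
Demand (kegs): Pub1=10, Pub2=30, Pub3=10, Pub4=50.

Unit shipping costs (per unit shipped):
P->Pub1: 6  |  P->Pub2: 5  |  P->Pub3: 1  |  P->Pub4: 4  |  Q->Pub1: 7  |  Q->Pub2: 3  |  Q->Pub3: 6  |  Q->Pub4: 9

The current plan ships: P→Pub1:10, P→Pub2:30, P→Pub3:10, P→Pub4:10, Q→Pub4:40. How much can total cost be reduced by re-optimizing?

250

Current plan cost = 10·6 + 30·5 + 10·1 + 10·4 + 40·9 = 620.
Optimal plan:
  P to Pub3: 10 × 1 = 10
  P to Pub4: 50 × 4 = 200
  Q to Pub1: 10 × 7 = 70
  Q to Pub2: 30 × 3 = 90
Optimal cost = 370.
Saving = 620 − 370 = 250.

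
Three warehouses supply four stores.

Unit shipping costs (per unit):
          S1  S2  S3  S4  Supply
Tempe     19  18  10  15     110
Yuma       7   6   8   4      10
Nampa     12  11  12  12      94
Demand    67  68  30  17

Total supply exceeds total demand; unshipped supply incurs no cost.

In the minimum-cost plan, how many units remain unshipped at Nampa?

0

An optimal plan:
  Tempe to S2: 31 × 18 = 558
  Tempe to S3: 30 × 10 = 300
  Tempe to S4: 17 × 15 = 255
  Yuma to S1: 10 × 7 = 70
  Nampa to S1: 57 × 12 = 684
  Nampa to S2: 37 × 11 = 407
Total cost = 2274.
Nampa ships 94 of its 94, leaving 0.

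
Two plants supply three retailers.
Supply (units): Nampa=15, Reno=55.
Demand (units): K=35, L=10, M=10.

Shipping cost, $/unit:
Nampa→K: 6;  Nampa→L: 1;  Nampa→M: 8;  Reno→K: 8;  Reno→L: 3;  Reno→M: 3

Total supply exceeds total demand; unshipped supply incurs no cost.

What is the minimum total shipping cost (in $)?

310

Optimal allocation:
  Nampa–K: 15 × $6 = $90
  Reno–K: 20 × $8 = $160
  Reno–L: 10 × $3 = $30
  Reno–M: 10 × $3 = $30
Total = 90 + 160 + 30 + 30 = $310.
(Supply check: Nampa ships 15; Reno ships 40.)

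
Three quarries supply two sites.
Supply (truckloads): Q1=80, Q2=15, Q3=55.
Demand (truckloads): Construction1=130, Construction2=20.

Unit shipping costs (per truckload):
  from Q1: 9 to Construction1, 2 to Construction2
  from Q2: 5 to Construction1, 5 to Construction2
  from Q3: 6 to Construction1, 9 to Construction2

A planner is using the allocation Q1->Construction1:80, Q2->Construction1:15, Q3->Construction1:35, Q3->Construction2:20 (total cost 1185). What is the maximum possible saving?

200

Current plan cost = 80·9 + 15·5 + 35·6 + 20·9 = 1185.
Optimal plan:
  Q1→Construction1: 60 truckloads
  Q1→Construction2: 20 truckloads
  Q2→Construction1: 15 truckloads
  Q3→Construction1: 55 truckloads
Optimal cost = 985.
Saving = 1185 − 985 = 200.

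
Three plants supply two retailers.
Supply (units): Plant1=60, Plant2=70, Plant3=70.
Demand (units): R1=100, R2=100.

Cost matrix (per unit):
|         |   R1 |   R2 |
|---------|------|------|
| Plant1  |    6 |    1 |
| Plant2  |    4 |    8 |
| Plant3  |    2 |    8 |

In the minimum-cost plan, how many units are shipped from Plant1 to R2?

The minimum-cost plan:
  Plant1 to R2: 60 × 1 = 60
  Plant2 to R1: 30 × 4 = 120
  Plant2 to R2: 40 × 8 = 320
  Plant3 to R1: 70 × 2 = 140
Total cost = 640.
So Plant1→R2 carries 60 units.

60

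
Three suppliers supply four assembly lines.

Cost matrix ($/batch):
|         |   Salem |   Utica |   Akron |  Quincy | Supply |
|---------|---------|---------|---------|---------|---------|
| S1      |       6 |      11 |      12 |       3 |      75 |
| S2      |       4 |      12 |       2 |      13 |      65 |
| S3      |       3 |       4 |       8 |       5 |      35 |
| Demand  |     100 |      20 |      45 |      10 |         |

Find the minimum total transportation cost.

715

One minimum-cost allocation:
  S1–Salem: 65 × $6 = $390
  S1–Quincy: 10 × $3 = $30
  S2–Salem: 20 × $4 = $80
  S2–Akron: 45 × $2 = $90
  S3–Salem: 15 × $3 = $45
  S3–Utica: 20 × $4 = $80
Total = 390 + 30 + 80 + 90 + 45 + 80 = $715.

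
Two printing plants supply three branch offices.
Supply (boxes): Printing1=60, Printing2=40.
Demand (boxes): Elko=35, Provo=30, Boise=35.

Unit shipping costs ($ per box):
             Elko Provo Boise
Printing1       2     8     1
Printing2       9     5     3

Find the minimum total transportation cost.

275

A cheapest plan:
  Printing1–Elko: 35 × $2 = $70
  Printing1–Boise: 25 × $1 = $25
  Printing2–Provo: 30 × $5 = $150
  Printing2–Boise: 10 × $3 = $30
Total = 70 + 25 + 150 + 30 = $275.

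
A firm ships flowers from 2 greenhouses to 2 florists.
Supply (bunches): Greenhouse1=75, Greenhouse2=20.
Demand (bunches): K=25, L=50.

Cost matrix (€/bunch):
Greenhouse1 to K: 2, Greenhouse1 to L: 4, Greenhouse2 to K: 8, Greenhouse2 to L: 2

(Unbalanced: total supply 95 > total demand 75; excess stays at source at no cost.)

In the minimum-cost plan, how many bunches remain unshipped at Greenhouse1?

20

Minimum-cost shipments:
  Greenhouse1→K: 25 bunches
  Greenhouse1→L: 30 bunches
  Greenhouse2→L: 20 bunches
Total cost = €210.
Greenhouse1 ships 55 of its 75, leaving 20.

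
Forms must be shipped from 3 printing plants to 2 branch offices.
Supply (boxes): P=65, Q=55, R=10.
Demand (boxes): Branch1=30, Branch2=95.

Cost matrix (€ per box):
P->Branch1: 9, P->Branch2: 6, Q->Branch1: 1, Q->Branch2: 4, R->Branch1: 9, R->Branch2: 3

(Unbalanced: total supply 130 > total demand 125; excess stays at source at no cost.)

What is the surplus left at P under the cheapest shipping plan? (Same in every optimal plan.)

5

Minimum-cost shipments:
  P to Branch2: 60 × €6 = €360
  Q to Branch1: 30 × €1 = €30
  Q to Branch2: 25 × €4 = €100
  R to Branch2: 10 × €3 = €30
Total cost = €520.
P ships 60 of its 65, leaving 5.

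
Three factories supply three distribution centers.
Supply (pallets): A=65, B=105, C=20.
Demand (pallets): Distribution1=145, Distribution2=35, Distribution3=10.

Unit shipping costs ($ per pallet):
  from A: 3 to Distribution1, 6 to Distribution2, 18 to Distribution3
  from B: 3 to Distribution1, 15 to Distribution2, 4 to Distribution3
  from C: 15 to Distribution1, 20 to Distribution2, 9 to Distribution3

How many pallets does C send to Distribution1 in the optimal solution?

10

The minimum-cost plan:
  A–Distribution1: 30 pallets
  A–Distribution2: 35 pallets
  B–Distribution1: 105 pallets
  C–Distribution1: 10 pallets
  C–Distribution3: 10 pallets
Total cost = $855.
So C→Distribution1 carries 10 pallets.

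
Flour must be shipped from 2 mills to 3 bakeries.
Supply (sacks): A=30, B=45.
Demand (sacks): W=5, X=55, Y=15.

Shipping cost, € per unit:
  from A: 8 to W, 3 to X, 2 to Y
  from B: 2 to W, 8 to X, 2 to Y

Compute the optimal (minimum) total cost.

330

Optimal allocation:
  A to X: 30 × €3 = €90
  B to W: 5 × €2 = €10
  B to X: 25 × €8 = €200
  B to Y: 15 × €2 = €30
Total = 90 + 10 + 200 + 30 = €330.
(Supply check: A ships 30; B ships 45.)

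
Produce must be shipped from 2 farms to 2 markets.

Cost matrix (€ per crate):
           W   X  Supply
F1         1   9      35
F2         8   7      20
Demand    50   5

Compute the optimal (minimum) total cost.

An optimal shipping plan:
  F1->W: 35 crates
  F2->W: 15 crates
  F2->X: 5 crates
Total cost = €190.

190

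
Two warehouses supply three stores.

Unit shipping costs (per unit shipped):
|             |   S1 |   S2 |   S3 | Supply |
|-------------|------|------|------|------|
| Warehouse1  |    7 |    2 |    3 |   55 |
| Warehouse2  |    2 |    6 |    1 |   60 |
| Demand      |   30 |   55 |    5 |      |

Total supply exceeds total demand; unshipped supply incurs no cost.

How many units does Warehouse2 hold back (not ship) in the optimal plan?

25

Minimum-cost shipments:
  Warehouse1–S2: 55 × 2 = 110
  Warehouse2–S1: 30 × 2 = 60
  Warehouse2–S3: 5 × 1 = 5
Total cost = 175.
Warehouse2 ships 35 of its 60, leaving 25.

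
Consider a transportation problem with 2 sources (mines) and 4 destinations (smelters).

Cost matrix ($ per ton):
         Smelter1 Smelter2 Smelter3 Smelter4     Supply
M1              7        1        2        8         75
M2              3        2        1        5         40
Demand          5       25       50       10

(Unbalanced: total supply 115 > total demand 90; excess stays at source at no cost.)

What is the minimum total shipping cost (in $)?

165

Optimal allocation:
  M1–Smelter2: 25 × $1 = $25
  M1–Smelter3: 25 × $2 = $50
  M2–Smelter1: 5 × $3 = $15
  M2–Smelter3: 25 × $1 = $25
  M2–Smelter4: 10 × $5 = $50
Total = 25 + 50 + 15 + 25 + 50 = $165.
(Supply check: M1 ships 50; M2 ships 40.)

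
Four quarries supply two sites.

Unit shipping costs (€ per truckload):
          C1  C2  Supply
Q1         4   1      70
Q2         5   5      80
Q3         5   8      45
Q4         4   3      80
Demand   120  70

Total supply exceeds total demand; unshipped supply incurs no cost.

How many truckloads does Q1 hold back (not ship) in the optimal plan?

Minimum-cost shipments:
  Q1 to C2: 70 × €1 = €70
  Q3 to C1: 40 × €5 = €200
  Q4 to C1: 80 × €4 = €320
Total cost = €590.
Q1 ships 70 of its 70, leaving 0.

0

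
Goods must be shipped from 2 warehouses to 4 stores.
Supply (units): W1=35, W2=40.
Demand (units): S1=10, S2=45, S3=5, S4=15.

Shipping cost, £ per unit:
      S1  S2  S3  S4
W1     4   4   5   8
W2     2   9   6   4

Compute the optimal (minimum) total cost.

One minimum-cost allocation:
  W1→S2: 35 × £4 = £140
  W2→S1: 10 × £2 = £20
  W2→S2: 10 × £9 = £90
  W2→S3: 5 × £6 = £30
  W2→S4: 15 × £4 = £60
Total = 140 + 20 + 90 + 30 + 60 = £340.
(Supply check: W1 ships 35; W2 ships 40.)

340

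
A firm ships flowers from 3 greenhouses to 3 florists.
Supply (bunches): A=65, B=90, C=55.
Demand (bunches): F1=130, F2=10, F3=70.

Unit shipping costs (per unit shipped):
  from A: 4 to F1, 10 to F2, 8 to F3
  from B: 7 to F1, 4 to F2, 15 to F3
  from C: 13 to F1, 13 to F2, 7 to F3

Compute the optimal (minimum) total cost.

Optimal allocation:
  A->F1: 50 × 4 = 200
  A->F3: 15 × 8 = 120
  B->F1: 80 × 7 = 560
  B->F2: 10 × 4 = 40
  C->F3: 55 × 7 = 385
Total = 200 + 120 + 560 + 40 + 385 = 1305.
(Supply check: A ships 65; B ships 90; C ships 55.)

1305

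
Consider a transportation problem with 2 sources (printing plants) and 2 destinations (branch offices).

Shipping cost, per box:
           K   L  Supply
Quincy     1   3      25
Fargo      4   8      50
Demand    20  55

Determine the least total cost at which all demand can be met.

395

A cheapest plan:
  Quincy->L: 25 × 3 = 75
  Fargo->K: 20 × 4 = 80
  Fargo->L: 30 × 8 = 240
Total = 75 + 80 + 240 = 395.
(Supply check: Quincy ships 25; Fargo ships 50.)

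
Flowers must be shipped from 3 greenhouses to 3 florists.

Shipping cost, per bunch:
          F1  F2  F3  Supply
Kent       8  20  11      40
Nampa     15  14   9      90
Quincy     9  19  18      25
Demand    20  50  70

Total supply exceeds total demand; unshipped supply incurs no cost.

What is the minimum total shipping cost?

One minimum-cost allocation:
  Kent→F1: 10 × 8 = 80
  Kent→F3: 30 × 11 = 330
  Nampa→F2: 50 × 14 = 700
  Nampa→F3: 40 × 9 = 360
  Quincy→F1: 10 × 9 = 90
Total = 80 + 330 + 700 + 360 + 90 = 1560.

1560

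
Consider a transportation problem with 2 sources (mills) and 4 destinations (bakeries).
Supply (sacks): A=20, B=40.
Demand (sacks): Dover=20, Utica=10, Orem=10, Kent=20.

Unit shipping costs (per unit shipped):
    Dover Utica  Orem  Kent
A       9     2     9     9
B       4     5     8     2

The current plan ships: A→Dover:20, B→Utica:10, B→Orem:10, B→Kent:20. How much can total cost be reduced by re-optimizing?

Current plan cost = 20·9 + 10·5 + 10·8 + 20·2 = 350.
Optimal plan:
  A→Utica: 10 × 2 = 20
  A→Orem: 10 × 9 = 90
  B→Dover: 20 × 4 = 80
  B→Kent: 20 × 2 = 40
Optimal cost = 230.
Saving = 350 − 230 = 120.

120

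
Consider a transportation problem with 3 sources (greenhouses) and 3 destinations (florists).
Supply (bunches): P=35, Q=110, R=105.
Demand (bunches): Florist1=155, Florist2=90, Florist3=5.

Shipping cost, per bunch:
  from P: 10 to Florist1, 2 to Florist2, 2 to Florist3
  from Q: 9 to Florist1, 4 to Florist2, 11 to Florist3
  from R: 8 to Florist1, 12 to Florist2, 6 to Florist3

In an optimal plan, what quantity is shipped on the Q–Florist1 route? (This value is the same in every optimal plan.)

Solving gives:
  P to Florist2: 30 bunches
  P to Florist3: 5 bunches
  Q to Florist1: 50 bunches
  Q to Florist2: 60 bunches
  R to Florist1: 105 bunches
Total cost = 1600.
So Q→Florist1 carries 50 bunches.

50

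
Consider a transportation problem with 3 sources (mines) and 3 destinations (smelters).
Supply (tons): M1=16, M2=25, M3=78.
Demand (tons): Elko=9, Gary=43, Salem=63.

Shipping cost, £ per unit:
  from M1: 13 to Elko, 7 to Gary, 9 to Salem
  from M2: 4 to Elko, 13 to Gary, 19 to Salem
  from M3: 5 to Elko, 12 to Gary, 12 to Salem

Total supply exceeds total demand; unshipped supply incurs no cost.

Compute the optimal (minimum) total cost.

A cheapest plan:
  M1 to Gary: 16 × £7 = £112
  M2 to Elko: 9 × £4 = £36
  M2 to Gary: 12 × £13 = £156
  M3 to Gary: 15 × £12 = £180
  M3 to Salem: 63 × £12 = £756
Total = 112 + 36 + 156 + 180 + 756 = £1240.

1240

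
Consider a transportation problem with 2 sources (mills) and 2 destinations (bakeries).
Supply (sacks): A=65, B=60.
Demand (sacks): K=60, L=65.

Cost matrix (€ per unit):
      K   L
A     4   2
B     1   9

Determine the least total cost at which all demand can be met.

One minimum-cost allocation:
  A to L: 65 sacks
  B to K: 60 sacks
Total cost = €190.
(Supply check: A ships 65; B ships 60.)

190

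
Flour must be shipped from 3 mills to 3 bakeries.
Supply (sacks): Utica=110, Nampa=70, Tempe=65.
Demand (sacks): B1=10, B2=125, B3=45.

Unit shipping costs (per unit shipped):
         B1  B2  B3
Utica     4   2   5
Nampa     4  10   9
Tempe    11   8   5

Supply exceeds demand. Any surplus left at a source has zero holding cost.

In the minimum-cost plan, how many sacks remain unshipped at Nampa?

Minimum-cost shipments:
  Utica->B2: 110 × 2 = 220
  Nampa->B1: 10 × 4 = 40
  Tempe->B2: 15 × 8 = 120
  Tempe->B3: 45 × 5 = 225
Total cost = 605.
Nampa ships 10 of its 70, leaving 60.

60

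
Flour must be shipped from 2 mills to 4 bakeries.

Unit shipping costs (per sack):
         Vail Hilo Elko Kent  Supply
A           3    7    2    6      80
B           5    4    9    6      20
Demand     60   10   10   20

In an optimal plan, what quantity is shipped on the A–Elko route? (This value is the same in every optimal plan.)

10

The minimum-cost plan:
  A–Vail: 60 × 3 = 180
  A–Elko: 10 × 2 = 20
  A–Kent: 10 × 6 = 60
  B–Hilo: 10 × 4 = 40
  B–Kent: 10 × 6 = 60
Total cost = 360.
So A→Elko carries 10 sacks.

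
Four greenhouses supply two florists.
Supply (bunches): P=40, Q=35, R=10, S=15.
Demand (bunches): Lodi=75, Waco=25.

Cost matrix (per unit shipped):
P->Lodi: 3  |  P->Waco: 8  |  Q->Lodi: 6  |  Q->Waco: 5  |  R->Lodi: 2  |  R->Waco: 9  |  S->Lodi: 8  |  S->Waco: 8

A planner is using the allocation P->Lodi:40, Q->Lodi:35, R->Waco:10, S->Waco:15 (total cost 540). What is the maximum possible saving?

Current plan cost = 40·3 + 35·6 + 10·9 + 15·8 = 540.
Optimal plan:
  P→Lodi: 40 bunches
  Q→Lodi: 10 bunches
  Q→Waco: 25 bunches
  R→Lodi: 10 bunches
  S→Lodi: 15 bunches
Optimal cost = 445.
Saving = 540 − 445 = 95.

95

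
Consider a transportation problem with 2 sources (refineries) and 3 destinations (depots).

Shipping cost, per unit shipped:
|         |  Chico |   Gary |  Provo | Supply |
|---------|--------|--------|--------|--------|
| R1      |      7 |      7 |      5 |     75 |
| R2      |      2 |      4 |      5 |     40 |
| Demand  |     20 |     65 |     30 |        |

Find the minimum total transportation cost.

An optimal shipping plan:
  R1 to Gary: 45 × 7 = 315
  R1 to Provo: 30 × 5 = 150
  R2 to Chico: 20 × 2 = 40
  R2 to Gary: 20 × 4 = 80
Total = 315 + 150 + 40 + 80 = 585.

585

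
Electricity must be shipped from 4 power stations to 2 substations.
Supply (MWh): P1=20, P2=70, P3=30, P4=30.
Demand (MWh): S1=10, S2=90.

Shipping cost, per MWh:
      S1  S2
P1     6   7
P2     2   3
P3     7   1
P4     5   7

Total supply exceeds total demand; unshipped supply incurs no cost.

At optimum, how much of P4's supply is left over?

30

An optimal plan:
  P2 to S1: 10 × 2 = 20
  P2 to S2: 60 × 3 = 180
  P3 to S2: 30 × 1 = 30
Total cost = 230.
P4 ships 0 of its 30, leaving 30.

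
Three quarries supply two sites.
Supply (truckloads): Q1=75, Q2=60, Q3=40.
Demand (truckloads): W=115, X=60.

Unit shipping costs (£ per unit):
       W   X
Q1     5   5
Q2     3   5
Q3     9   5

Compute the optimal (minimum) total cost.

A cheapest plan:
  Q1→W: 55 × £5 = £275
  Q1→X: 20 × £5 = £100
  Q2→W: 60 × £3 = £180
  Q3→X: 40 × £5 = £200
Total = 275 + 100 + 180 + 200 = £755.

755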